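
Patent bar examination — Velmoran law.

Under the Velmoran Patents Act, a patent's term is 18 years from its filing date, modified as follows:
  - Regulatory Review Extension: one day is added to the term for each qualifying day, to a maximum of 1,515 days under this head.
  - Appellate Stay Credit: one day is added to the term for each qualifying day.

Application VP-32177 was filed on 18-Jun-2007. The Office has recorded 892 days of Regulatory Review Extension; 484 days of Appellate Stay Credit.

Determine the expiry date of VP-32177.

Base term: filing date + 18 years → 18 June 2025.
Regulatory Review Extension: 892 days (within the 1515-day cap) → +892 days → 27 November 2027.
Appellate Stay Credit: +484 days → 25 March 2029.

2029-03-25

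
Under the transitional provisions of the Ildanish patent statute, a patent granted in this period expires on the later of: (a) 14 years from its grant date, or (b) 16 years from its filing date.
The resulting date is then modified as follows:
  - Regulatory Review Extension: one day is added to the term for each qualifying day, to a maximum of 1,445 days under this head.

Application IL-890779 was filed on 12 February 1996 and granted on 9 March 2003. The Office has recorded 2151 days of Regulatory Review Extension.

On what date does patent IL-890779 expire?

(a) grant + 14 years → 9 March 2017.
(b) filing + 16 years → 12 February 2012.
Later of the two: 9 March 2017.
Regulatory Review Extension: 2151 days claimed exceeds the 1445-day cap, so +1445 days → 21 February 2021.

2021-02-21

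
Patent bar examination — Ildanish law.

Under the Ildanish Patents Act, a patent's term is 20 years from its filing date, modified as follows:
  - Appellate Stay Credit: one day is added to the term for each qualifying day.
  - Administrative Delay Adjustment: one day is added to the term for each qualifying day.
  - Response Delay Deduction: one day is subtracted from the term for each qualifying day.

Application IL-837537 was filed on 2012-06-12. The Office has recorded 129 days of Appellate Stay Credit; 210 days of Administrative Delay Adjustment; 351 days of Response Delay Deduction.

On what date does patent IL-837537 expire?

Base term: filing date + 20 years → 12 June 2032.
Appellate Stay Credit: +129 days → 19 October 2032.
Administrative Delay Adjustment: +210 days → 17 May 2033.
Response Delay Deduction: −351 days → 31 May 2032.

2032-05-31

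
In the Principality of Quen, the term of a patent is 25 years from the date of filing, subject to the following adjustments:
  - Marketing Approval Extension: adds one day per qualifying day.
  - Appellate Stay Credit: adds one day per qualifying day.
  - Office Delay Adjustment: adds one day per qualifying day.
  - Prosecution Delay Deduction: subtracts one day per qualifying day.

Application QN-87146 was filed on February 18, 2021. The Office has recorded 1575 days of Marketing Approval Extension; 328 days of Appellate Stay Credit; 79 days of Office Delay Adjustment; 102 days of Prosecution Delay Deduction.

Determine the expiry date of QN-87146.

Base term: filing date + 25 years → 18 February 2046.
Marketing Approval Extension: +1575 days → 12 June 2050.
Appellate Stay Credit: +328 days → 6 May 2051.
Office Delay Adjustment: +79 days → 24 July 2051.
Prosecution Delay Deduction: −102 days → 13 April 2051.

April 13, 2051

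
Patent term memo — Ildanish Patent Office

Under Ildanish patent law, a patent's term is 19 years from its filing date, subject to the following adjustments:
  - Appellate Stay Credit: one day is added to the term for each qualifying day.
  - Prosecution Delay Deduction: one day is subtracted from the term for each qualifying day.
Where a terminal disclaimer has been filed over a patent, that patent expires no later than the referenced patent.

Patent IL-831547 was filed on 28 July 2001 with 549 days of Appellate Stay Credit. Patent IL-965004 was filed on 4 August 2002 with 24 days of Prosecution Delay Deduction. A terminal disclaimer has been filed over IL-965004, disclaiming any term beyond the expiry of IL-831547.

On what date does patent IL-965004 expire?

July 11, 2021

Natural term of IL-965004:
  Base: filing + 19 years → 4 August 2021.
  Prosecution Delay Deduction: −24 days → 11 July 2021.
Expiry of referenced patent IL-831547:
  Base: filing + 19 years → 28 July 2020.
  Appellate Stay Credit: +549 days → 28 January 2022.
Terminal disclaimer: IL-965004 expires on the earlier of 11 July 2021 and 28 January 2022.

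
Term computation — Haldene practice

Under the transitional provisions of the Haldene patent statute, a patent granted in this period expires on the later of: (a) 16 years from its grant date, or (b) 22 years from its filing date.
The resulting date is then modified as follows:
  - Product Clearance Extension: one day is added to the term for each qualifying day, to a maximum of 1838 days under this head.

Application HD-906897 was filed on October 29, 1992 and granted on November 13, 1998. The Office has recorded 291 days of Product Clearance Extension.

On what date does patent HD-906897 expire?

August 31, 2015

(a) grant + 16 years → 13 November 2014.
(b) filing + 22 years → 29 October 2014.
Later of the two: 13 November 2014.
Product Clearance Extension: 291 days (within the 1838-day cap) → +291 days → 31 August 2015.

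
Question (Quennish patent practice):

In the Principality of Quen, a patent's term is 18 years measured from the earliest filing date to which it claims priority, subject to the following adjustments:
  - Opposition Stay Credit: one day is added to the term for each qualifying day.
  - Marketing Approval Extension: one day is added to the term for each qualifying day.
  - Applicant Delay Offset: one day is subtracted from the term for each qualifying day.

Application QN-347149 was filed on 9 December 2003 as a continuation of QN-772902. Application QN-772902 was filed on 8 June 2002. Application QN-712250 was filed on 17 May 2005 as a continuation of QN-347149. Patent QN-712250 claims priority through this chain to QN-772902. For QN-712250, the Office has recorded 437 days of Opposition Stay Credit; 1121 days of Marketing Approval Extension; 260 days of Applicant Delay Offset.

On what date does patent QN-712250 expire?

Earliest priority filing: 8 June 2002.
Base term: 8 June 2002 + 18 years → 8 June 2020.
Opposition Stay Credit: +437 days → 19 August 2021.
Marketing Approval Extension: +1121 days → 13 September 2024.
Applicant Delay Offset: −260 days → 28 December 2023.

December 28, 2023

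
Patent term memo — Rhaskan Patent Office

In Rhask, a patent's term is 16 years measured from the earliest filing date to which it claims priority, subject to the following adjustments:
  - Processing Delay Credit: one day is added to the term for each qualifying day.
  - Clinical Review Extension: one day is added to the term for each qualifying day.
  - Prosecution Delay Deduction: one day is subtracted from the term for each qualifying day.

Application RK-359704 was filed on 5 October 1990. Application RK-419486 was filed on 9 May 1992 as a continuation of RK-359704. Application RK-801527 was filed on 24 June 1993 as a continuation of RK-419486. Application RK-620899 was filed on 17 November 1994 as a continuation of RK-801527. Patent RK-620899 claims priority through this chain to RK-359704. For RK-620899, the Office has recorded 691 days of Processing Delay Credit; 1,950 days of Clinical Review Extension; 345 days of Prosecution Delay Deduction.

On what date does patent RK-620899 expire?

Earliest priority filing: 5 October 1990.
Base term: 5 October 1990 + 16 years → 5 October 2006.
Processing Delay Credit: +691 days → 26 August 2008.
Clinical Review Extension: +1950 days → 28 December 2013.
Prosecution Delay Deduction: −345 days → 17 January 2013.

2013-01-17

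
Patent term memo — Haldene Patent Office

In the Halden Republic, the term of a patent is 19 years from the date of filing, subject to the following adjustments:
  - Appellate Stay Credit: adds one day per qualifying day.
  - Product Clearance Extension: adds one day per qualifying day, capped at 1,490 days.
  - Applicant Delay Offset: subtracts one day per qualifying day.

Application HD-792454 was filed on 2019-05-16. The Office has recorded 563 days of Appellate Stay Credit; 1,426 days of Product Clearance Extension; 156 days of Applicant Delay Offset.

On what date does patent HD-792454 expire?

2043-05-23

Base term: filing date + 19 years → 16 May 2038.
Appellate Stay Credit: +563 days → 30 November 2039.
Product Clearance Extension: 1426 days (within the 1490-day cap) → +1426 days → 26 October 2043.
Applicant Delay Offset: −156 days → 23 May 2043.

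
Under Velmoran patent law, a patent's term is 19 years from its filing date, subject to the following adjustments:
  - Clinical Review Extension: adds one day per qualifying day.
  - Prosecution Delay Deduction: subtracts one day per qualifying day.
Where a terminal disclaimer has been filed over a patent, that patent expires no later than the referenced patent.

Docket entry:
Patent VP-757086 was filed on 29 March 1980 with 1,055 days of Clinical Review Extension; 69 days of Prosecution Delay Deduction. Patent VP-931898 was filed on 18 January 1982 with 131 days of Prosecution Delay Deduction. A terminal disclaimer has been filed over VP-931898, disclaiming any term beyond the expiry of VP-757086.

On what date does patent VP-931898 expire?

September 9, 2000

Natural term of VP-931898:
  Base: filing + 19 years → 18 January 2001.
  Prosecution Delay Deduction: −131 days → 9 September 2000.
Expiry of referenced patent VP-757086:
  Base: filing + 19 years → 29 March 1999.
  Clinical Review Extension: +1055 days → 16 February 2002.
  Prosecution Delay Deduction: −69 days → 9 December 2001.
Terminal disclaimer: VP-931898 expires on the earlier of 9 September 2000 and 9 December 2001.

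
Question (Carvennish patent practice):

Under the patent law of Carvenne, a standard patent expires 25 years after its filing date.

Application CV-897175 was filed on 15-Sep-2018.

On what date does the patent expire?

Filing date + 25 years → 15 September 2043.

September 15, 2043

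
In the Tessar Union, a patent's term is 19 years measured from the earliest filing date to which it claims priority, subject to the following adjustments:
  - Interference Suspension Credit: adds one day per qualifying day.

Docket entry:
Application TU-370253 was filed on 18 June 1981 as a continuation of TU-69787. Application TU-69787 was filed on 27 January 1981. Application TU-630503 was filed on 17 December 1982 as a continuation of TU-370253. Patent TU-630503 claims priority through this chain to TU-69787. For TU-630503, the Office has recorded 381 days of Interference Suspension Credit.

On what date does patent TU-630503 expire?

February 11, 2001

Earliest priority filing: 27 January 1981.
Base term: 27 January 1981 + 19 years → 27 January 2000.
Interference Suspension Credit: +381 days → 11 February 2001.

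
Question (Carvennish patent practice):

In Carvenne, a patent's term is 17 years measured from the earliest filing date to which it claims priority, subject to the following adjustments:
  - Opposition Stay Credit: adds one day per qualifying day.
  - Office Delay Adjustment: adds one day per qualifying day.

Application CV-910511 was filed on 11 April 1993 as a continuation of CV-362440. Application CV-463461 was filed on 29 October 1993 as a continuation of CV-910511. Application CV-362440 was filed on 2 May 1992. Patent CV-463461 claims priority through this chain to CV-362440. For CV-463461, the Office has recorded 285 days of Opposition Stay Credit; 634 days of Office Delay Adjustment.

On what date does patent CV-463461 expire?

2011-11-07

Earliest priority filing: 2 May 1992.
Base term: 2 May 1992 + 17 years → 2 May 2009.
Opposition Stay Credit: +285 days → 11 February 2010.
Office Delay Adjustment: +634 days → 7 November 2011.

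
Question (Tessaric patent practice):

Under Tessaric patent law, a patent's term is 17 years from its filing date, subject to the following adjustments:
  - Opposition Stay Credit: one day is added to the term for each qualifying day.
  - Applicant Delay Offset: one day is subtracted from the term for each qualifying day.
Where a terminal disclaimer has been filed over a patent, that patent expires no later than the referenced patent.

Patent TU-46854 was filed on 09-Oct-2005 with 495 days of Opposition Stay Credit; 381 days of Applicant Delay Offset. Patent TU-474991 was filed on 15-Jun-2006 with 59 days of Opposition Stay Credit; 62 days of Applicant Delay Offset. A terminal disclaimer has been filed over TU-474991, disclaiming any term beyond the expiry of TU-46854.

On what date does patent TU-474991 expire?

Natural term of TU-474991:
  Base: filing + 17 years → 15 June 2023.
  Opposition Stay Credit: +59 days → 13 August 2023.
  Applicant Delay Offset: −62 days → 12 June 2023.
Expiry of referenced patent TU-46854:
  Base: filing + 17 years → 9 October 2022.
  Opposition Stay Credit: +495 days → 16 February 2024.
  Applicant Delay Offset: −381 days → 31 January 2023.
Terminal disclaimer: TU-474991 expires on the earlier of 12 June 2023 and 31 January 2023.

January 31, 2023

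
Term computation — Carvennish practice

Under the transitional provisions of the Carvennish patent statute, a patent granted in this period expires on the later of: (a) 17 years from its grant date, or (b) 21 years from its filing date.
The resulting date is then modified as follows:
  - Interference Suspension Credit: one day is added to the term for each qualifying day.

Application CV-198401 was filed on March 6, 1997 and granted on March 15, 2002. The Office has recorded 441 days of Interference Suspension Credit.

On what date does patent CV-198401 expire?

(a) grant + 17 years → 15 March 2019.
(b) filing + 21 years → 6 March 2018.
Later of the two: 15 March 2019.
Interference Suspension Credit: +441 days → 29 May 2020.

2020-05-29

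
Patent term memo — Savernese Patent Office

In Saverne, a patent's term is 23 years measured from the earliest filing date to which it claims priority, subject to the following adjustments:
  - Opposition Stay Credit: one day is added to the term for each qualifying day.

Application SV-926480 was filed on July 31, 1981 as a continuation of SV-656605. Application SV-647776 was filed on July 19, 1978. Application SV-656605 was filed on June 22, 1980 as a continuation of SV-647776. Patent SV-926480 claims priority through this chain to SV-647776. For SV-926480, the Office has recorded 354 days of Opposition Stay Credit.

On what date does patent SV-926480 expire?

2002-07-08

Earliest priority filing: 19 July 1978.
Base term: 19 July 1978 + 23 years → 19 July 2001.
Opposition Stay Credit: +354 days → 8 July 2002.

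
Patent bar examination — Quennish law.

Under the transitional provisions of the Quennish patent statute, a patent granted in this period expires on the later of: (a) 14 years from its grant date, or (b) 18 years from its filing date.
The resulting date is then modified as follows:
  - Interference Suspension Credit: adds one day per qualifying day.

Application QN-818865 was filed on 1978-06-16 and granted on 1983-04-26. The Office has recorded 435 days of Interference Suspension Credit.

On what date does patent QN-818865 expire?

(a) grant + 14 years → 26 April 1997.
(b) filing + 18 years → 16 June 1996.
Later of the two: 26 April 1997.
Interference Suspension Credit: +435 days → 5 July 1998.

July 5, 1998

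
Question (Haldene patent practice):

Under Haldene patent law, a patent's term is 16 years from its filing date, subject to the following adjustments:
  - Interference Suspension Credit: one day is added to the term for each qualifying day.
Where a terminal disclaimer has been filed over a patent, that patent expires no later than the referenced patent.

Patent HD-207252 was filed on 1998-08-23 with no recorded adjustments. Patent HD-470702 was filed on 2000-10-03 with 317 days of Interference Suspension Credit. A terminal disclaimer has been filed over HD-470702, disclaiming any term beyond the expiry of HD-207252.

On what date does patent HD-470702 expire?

Natural term of HD-470702:
  Base: filing + 16 years → 3 October 2016.
  Interference Suspension Credit: +317 days → 16 August 2017.
Expiry of referenced patent HD-207252:
  Base: filing + 16 years → 23 August 2014.
Terminal disclaimer: HD-470702 expires on the earlier of 16 August 2017 and 23 August 2014.

August 23, 2014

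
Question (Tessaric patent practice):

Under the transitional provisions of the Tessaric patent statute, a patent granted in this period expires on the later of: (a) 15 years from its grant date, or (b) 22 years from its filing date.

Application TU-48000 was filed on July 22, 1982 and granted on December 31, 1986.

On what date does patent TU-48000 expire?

July 22, 2004

(a) grant + 15 years → 31 December 2001.
(b) filing + 22 years → 22 July 2004.
Later of the two: 22 July 2004.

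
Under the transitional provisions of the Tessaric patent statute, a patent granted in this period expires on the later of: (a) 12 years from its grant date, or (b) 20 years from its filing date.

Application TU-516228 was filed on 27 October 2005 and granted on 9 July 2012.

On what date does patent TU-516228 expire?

(a) grant + 12 years → 9 July 2024.
(b) filing + 20 years → 27 October 2025.
Later of the two: 27 October 2025.

October 27, 2025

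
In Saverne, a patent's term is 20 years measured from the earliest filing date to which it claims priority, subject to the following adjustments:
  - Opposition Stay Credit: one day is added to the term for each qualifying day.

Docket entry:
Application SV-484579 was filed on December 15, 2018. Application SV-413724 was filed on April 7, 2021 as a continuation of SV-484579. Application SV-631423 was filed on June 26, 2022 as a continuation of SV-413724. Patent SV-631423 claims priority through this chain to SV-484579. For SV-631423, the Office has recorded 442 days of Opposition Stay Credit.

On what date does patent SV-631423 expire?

2040-03-01

Earliest priority filing: 15 December 2018.
Base term: 15 December 2018 + 20 years → 15 December 2038.
Opposition Stay Credit: +442 days → 1 March 2040.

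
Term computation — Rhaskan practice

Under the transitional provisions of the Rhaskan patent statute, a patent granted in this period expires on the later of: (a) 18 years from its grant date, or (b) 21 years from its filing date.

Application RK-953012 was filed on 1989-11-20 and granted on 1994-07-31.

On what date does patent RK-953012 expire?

(a) grant + 18 years → 31 July 2012.
(b) filing + 21 years → 20 November 2010.
Later of the two: 31 July 2012.

2012-07-31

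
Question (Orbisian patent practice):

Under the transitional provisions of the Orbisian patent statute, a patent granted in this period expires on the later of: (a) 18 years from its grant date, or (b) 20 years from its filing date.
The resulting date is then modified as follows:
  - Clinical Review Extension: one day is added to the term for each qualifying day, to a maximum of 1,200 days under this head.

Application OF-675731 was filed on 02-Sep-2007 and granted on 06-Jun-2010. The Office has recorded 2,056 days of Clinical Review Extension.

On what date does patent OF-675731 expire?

2031-09-19

(a) grant + 18 years → 6 June 2028.
(b) filing + 20 years → 2 September 2027.
Later of the two: 6 June 2028.
Clinical Review Extension: 2056 days claimed exceeds the 1200-day cap, so +1200 days → 19 September 2031.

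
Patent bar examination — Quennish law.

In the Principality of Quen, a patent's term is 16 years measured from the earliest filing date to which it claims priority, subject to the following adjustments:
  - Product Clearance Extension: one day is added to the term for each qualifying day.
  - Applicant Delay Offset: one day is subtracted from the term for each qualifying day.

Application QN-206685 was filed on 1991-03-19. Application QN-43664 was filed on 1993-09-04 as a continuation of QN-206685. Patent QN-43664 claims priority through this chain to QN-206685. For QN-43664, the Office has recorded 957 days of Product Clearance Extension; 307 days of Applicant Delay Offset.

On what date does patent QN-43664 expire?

December 28, 2008

Earliest priority filing: 19 March 1991.
Base term: 19 March 1991 + 16 years → 19 March 2007.
Product Clearance Extension: +957 days → 31 October 2009.
Applicant Delay Offset: −307 days → 28 December 2008.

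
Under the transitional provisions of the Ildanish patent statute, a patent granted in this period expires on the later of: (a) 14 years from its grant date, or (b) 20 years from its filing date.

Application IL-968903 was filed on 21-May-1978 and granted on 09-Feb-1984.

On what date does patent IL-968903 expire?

May 21, 1998

(a) grant + 14 years → 9 February 1998.
(b) filing + 20 years → 21 May 1998.
Later of the two: 21 May 1998.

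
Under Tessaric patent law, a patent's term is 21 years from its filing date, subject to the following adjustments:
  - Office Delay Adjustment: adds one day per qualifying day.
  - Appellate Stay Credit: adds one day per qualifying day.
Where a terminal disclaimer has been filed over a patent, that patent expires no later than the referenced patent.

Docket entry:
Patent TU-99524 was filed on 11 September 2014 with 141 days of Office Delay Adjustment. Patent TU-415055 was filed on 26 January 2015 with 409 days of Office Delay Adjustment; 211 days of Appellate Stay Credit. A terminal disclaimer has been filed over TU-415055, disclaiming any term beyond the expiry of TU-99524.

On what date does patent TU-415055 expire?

January 30, 2036

Natural term of TU-415055:
  Base: filing + 21 years → 26 January 2036.
  Office Delay Adjustment: +409 days → 10 March 2037.
  Appellate Stay Credit: +211 days → 7 October 2037.
Expiry of referenced patent TU-99524:
  Base: filing + 21 years → 11 September 2035.
  Office Delay Adjustment: +141 days → 30 January 2036.
Terminal disclaimer: TU-415055 expires on the earlier of 7 October 2037 and 30 January 2036.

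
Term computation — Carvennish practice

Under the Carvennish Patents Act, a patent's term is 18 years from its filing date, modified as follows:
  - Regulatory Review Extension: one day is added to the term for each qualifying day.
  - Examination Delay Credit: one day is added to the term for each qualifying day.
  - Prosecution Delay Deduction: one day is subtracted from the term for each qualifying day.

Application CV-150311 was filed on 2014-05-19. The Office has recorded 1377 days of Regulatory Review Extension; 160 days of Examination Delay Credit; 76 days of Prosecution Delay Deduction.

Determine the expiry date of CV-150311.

May 19, 2036

Base term: filing date + 18 years → 19 May 2032.
Regulatory Review Extension: +1377 days → 25 February 2036.
Examination Delay Credit: +160 days → 3 August 2036.
Prosecution Delay Deduction: −76 days → 19 May 2036.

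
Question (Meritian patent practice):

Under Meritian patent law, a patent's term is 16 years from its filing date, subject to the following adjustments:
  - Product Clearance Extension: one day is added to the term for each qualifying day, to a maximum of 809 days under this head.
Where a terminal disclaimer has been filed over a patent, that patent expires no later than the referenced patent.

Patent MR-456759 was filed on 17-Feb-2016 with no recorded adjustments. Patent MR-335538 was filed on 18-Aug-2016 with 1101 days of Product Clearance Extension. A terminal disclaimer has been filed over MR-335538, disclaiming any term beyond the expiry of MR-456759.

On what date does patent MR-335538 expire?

Natural term of MR-335538:
  Base: filing + 16 years → 18 August 2032.
  Product Clearance Extension: 1101 days claimed exceeds the 809-day cap, so +809 days → 5 November 2034.
Expiry of referenced patent MR-456759:
  Base: filing + 16 years → 17 February 2032.
Terminal disclaimer: MR-335538 expires on the earlier of 5 November 2034 and 17 February 2032.

2032-02-17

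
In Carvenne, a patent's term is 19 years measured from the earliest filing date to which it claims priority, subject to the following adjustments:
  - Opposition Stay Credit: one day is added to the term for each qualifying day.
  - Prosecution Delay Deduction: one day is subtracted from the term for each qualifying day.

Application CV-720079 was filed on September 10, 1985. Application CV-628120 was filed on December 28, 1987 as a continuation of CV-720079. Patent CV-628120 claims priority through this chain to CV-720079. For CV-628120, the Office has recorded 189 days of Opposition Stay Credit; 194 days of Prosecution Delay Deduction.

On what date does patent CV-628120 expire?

Earliest priority filing: 10 September 1985.
Base term: 10 September 1985 + 19 years → 10 September 2004.
Opposition Stay Credit: +189 days → 18 March 2005.
Prosecution Delay Deduction: −194 days → 5 September 2004.

September 5, 2004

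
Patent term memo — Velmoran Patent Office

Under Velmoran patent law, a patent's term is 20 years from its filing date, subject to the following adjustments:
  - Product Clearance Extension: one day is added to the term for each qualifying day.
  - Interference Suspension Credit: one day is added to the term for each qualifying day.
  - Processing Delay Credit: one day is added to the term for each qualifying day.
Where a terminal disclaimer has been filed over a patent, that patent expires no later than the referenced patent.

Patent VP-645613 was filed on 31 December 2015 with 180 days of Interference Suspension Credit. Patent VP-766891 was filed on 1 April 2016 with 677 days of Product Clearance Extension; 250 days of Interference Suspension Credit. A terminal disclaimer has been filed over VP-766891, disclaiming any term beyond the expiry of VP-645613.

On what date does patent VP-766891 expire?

Natural term of VP-766891:
  Base: filing + 20 years → 1 April 2036.
  Product Clearance Extension: +677 days → 7 February 2038.
  Interference Suspension Credit: +250 days → 15 October 2038.
Expiry of referenced patent VP-645613:
  Base: filing + 20 years → 31 December 2035.
  Interference Suspension Credit: +180 days → 28 June 2036.
Terminal disclaimer: VP-766891 expires on the earlier of 15 October 2038 and 28 June 2036.

June 28, 2036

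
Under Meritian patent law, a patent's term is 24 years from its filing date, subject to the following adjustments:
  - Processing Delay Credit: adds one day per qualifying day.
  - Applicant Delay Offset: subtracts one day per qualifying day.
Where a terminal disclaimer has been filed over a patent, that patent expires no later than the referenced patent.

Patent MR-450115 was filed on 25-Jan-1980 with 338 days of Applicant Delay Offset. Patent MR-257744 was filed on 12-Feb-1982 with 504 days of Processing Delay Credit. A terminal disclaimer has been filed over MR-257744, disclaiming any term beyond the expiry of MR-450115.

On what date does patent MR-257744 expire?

February 21, 2003

Natural term of MR-257744:
  Base: filing + 24 years → 12 February 2006.
  Processing Delay Credit: +504 days → 1 July 2007.
Expiry of referenced patent MR-450115:
  Base: filing + 24 years → 25 January 2004.
  Applicant Delay Offset: −338 days → 21 February 2003.
Terminal disclaimer: MR-257744 expires on the earlier of 1 July 2007 and 21 February 2003.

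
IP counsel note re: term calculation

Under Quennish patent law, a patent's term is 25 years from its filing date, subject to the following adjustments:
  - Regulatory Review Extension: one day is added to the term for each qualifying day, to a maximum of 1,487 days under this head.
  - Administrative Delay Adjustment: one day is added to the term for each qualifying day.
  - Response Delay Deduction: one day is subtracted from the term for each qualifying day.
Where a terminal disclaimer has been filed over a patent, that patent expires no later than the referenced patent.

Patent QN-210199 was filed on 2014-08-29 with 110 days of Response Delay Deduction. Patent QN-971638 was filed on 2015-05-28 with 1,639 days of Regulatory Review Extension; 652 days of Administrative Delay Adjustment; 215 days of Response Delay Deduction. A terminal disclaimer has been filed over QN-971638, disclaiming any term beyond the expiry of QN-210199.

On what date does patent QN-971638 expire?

Natural term of QN-971638:
  Base: filing + 25 years → 28 May 2040.
  Regulatory Review Extension: 1639 days claimed exceeds the 1487-day cap, so +1487 days → 23 June 2044.
  Administrative Delay Adjustment: +652 days → 6 April 2046.
  Response Delay Deduction: −215 days → 3 September 2045.
Expiry of referenced patent QN-210199:
  Base: filing + 25 years → 29 August 2039.
  Response Delay Deduction: −110 days → 11 May 2039.
Terminal disclaimer: QN-971638 expires on the earlier of 3 September 2045 and 11 May 2039.

2039-05-11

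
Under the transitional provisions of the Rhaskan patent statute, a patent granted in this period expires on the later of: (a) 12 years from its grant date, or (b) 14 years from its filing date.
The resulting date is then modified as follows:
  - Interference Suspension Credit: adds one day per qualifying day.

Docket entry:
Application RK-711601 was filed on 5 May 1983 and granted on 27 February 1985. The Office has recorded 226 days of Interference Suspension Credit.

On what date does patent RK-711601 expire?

(a) grant + 12 years → 27 February 1997.
(b) filing + 14 years → 5 May 1997.
Later of the two: 5 May 1997.
Interference Suspension Credit: +226 days → 17 December 1997.

1997-12-17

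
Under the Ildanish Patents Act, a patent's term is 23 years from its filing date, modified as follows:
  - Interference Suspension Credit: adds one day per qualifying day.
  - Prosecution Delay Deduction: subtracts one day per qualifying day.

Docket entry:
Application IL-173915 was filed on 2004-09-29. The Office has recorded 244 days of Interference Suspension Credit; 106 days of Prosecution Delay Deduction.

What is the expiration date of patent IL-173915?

February 14, 2028

Base term: filing date + 23 years → 29 September 2027.
Interference Suspension Credit: +244 days → 30 May 2028.
Prosecution Delay Deduction: −106 days → 14 February 2028.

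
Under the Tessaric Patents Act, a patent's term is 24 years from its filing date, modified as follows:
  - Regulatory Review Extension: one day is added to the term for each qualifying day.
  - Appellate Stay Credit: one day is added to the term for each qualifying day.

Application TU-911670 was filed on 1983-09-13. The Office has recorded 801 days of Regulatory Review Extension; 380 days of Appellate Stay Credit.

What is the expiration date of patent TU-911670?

2010-12-07

Base term: filing date + 24 years → 13 September 2007.
Regulatory Review Extension: +801 days → 22 November 2009.
Appellate Stay Credit: +380 days → 7 December 2010.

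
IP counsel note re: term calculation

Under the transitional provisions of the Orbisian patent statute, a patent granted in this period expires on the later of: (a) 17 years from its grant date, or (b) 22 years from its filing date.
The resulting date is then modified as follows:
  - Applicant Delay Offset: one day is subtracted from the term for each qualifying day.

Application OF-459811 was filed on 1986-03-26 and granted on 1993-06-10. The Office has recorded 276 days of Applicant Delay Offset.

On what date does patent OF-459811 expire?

(a) grant + 17 years → 10 June 2010.
(b) filing + 22 years → 26 March 2008.
Later of the two: 10 June 2010.
Applicant Delay Offset: −276 days → 7 September 2009.

September 7, 2009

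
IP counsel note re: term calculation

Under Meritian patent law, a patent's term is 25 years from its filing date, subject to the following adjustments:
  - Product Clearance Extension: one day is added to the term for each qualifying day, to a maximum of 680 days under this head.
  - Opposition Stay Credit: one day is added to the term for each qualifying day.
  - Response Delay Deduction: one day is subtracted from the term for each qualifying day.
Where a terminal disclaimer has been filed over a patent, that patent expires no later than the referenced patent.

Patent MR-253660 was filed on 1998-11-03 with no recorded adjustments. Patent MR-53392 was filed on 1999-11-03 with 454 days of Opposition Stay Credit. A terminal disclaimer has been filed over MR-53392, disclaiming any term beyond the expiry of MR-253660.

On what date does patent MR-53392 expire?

Natural term of MR-53392:
  Base: filing + 25 years → 3 November 2024.
  Opposition Stay Credit: +454 days → 31 January 2026.
Expiry of referenced patent MR-253660:
  Base: filing + 25 years → 3 November 2023.
Terminal disclaimer: MR-53392 expires on the earlier of 31 January 2026 and 3 November 2023.

2023-11-03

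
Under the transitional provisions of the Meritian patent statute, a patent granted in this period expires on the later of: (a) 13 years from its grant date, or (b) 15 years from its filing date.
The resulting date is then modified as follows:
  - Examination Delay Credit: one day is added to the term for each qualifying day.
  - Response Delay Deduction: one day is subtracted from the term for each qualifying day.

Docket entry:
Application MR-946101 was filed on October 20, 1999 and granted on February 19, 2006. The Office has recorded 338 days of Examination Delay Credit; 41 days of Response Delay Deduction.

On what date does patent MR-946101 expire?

2019-12-13

(a) grant + 13 years → 19 February 2019.
(b) filing + 15 years → 20 October 2014.
Later of the two: 19 February 2019.
Examination Delay Credit: +338 days → 23 January 2020.
Response Delay Deduction: −41 days → 13 December 2019.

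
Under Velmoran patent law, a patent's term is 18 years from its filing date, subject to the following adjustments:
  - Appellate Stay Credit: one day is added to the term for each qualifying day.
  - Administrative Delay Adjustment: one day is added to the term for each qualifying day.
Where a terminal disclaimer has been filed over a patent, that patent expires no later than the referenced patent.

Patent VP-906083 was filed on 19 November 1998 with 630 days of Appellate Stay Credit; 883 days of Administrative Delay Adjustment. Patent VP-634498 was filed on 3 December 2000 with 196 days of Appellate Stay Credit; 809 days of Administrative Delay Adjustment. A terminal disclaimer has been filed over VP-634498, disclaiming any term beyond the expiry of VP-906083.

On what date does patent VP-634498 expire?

January 10, 2021

Natural term of VP-634498:
  Base: filing + 18 years → 3 December 2018.
  Appellate Stay Credit: +196 days → 17 June 2019.
  Administrative Delay Adjustment: +809 days → 3 September 2021.
Expiry of referenced patent VP-906083:
  Base: filing + 18 years → 19 November 2016.
  Appellate Stay Credit: +630 days → 11 August 2018.
  Administrative Delay Adjustment: +883 days → 10 January 2021.
Terminal disclaimer: VP-634498 expires on the earlier of 3 September 2021 and 10 January 2021.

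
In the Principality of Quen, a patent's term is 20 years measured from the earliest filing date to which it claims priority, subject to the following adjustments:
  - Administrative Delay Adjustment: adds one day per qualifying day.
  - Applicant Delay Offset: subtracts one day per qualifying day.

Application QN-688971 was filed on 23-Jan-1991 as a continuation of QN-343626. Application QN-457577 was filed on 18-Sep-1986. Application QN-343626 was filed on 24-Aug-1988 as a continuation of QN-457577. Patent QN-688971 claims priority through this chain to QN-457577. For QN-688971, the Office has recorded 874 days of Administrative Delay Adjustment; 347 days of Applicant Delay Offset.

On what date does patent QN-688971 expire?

Earliest priority filing: 18 September 1986.
Base term: 18 September 1986 + 20 years → 18 September 2006.
Administrative Delay Adjustment: +874 days → 8 February 2009.
Applicant Delay Offset: −347 days → 27 February 2008.

February 27, 2008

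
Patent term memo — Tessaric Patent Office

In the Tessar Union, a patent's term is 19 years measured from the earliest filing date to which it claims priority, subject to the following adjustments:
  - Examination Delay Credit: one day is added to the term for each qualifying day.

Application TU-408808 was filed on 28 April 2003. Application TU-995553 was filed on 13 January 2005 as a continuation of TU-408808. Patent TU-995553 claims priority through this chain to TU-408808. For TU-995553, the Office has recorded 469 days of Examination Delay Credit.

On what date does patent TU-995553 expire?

August 10, 2023

Earliest priority filing: 28 April 2003.
Base term: 28 April 2003 + 19 years → 28 April 2022.
Examination Delay Credit: +469 days → 10 August 2023.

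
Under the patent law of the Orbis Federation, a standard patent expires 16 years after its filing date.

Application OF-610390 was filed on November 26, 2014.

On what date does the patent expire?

Filing date + 16 years → 26 November 2030.

2030-11-26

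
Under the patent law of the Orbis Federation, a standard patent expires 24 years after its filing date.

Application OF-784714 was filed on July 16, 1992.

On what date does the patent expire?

2016-07-16

Filing date + 24 years → 16 July 2016.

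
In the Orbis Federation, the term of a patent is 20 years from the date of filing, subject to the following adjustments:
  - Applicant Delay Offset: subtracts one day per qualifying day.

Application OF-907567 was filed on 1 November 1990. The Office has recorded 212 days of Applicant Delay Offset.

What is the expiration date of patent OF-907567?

2010-04-03

Base term: filing date + 20 years → 1 November 2010.
Applicant Delay Offset: −212 days → 3 April 2010.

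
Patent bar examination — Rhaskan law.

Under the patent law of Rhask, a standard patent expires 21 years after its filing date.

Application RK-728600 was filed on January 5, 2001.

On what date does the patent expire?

2022-01-05

Filing date + 21 years → 5 January 2022.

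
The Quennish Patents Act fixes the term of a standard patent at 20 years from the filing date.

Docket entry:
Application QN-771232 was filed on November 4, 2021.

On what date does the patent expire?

November 4, 2041

Filing date + 20 years → 4 November 2041.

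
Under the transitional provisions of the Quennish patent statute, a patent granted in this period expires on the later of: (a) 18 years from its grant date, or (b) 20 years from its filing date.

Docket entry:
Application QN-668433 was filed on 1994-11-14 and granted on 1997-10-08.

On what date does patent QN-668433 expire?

October 8, 2015

(a) grant + 18 years → 8 October 2015.
(b) filing + 20 years → 14 November 2014.
Later of the two: 8 October 2015.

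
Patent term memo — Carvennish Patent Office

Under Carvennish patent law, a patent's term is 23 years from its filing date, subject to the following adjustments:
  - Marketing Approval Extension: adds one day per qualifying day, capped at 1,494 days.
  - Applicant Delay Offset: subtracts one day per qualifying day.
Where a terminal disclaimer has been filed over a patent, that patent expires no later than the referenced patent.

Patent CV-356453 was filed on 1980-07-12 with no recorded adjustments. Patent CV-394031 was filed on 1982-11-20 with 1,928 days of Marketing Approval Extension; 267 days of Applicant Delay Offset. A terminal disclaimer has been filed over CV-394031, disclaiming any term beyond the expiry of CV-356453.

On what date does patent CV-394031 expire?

Natural term of CV-394031:
  Base: filing + 23 years → 20 November 2005.
  Marketing Approval Extension: 1928 days claimed exceeds the 1494-day cap, so +1494 days → 23 December 2009.
  Applicant Delay Offset: −267 days → 31 March 2009.
Expiry of referenced patent CV-356453:
  Base: filing + 23 years → 12 July 2003.
Terminal disclaimer: CV-394031 expires on the earlier of 31 March 2009 and 12 July 2003.

2003-07-12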